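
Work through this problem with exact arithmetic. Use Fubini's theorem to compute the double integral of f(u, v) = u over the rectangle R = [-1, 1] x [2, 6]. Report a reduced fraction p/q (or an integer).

f(u, v) is a tensor product of a function of u and a function of v, and both factors are bounded continuous (hence Lebesgue integrable) on the rectangle, so Fubini's theorem applies:
  integral_R f d(m x m) = (integral_a1^b1 u du) * (integral_a2^b2 1 dv).
Inner integral in u: integral_{-1}^{1} u du = (1^2 - (-1)^2)/2
  = 0.
Inner integral in v: integral_{2}^{6} 1 dv = (6^1 - 2^1)/1
  = 4.
Product: (0) * (4) = 0.

0


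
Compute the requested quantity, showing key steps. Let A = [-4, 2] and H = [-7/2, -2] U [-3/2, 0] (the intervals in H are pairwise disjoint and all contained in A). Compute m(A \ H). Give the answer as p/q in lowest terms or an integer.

The ambient interval has length m(A) = 2 - (-4) = 6.
Since the holes are disjoint and sit inside A, by finite additivity
  m(H) = sum_i (b_i - a_i), and m(A \ H) = m(A) - m(H).
Computing the hole measures:
  m(H_1) = -2 - (-7/2) = 3/2.
  m(H_2) = 0 - (-3/2) = 3/2.
Summed: m(H) = 3/2 + 3/2 = 3.
So m(A \ H) = 6 - 3 = 3.

3


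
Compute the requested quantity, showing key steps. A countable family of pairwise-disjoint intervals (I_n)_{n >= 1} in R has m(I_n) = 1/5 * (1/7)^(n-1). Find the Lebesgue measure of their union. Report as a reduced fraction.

By countable additivity of the Lebesgue measure on pairwise disjoint measurable sets,
  m(union_{n >= 1} I_n) = sum_{n >= 1} m(I_n) = sum_{n >= 1} a * r^(n-1),
  with a = 1/5 and r = 1/7.
Since 0 < r = 1/7 < 1, the geometric series converges:
  sum_{n >= 1} a * r^(n-1) = a / (1 - r).
  = 1/5 / (1 - 1/7)
  = 1/5 / (6/7)
  = 7/30.

7/30


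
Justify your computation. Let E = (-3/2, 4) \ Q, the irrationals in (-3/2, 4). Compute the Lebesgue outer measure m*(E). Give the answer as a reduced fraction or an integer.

The interval I = (-3/2, 4) has m(I) = 4 - (-3/2) = 11/2 (endpoints are measure-zero, so open/closed/half-open agree). Write I = (I cap Q) u (I \ Q). The rationals in I are countable, so m*(I cap Q) = 0 (cover each rational by intervals whose total length is arbitrarily small). By countable subadditivity m*(I) <= m*(I cap Q) + m*(I \ Q), hence m*(I \ Q) >= m(I) = 11/2. The reverse inequality m*(I \ Q) <= m*(I) = 11/2 is trivial since (I \ Q) is a subset of I. Therefore m*(I \ Q) = 11/2.

11/2


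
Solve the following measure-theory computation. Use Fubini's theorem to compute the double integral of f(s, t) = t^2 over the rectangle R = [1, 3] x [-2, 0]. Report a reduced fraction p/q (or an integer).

f(s, t) is a tensor product of a function of s and a function of t, and both factors are bounded continuous (hence Lebesgue integrable) on the rectangle, so Fubini's theorem applies:
  integral_R f d(m x m) = (integral_a1^b1 1 ds) * (integral_a2^b2 t^2 dt).
Inner integral in s: integral_{1}^{3} 1 ds = (3^1 - 1^1)/1
  = 2.
Inner integral in t: integral_{-2}^{0} t^2 dt = (0^3 - (-2)^3)/3
  = 8/3.
Product: (2) * (8/3) = 16/3.

16/3


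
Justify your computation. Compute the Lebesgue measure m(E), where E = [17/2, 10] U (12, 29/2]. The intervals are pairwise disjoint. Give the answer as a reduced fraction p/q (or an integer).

For pairwise disjoint intervals, m(union_i I_i) = sum_i m(I_i),
and m is invariant under swapping open/closed endpoints (single points have measure 0).
So m(E) = sum_i (b_i - a_i).
  I_1 has length 10 - 17/2 = 3/2.
  I_2 has length 29/2 - 12 = 5/2.
Summing:
  m(E) = 3/2 + 5/2 = 4.

4


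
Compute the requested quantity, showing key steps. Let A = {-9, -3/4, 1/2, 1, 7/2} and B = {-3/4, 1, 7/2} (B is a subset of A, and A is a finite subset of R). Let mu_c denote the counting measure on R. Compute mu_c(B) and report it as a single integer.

Counting measure assigns mu_c(E) = |E| (number of elements) when E is finite.
B has 3 element(s), so mu_c(B) = 3.

3


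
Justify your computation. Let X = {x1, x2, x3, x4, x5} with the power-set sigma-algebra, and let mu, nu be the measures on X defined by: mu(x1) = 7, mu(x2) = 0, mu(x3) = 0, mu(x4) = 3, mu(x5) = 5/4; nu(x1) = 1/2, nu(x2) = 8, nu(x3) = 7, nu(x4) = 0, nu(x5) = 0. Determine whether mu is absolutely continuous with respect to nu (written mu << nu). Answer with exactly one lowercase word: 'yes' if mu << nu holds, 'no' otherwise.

mu << nu means: every nu-null measurable set is also mu-null; equivalently, for every atom x, if nu({x}) = 0 then mu({x}) = 0.
Checking each atom:
  x1: nu = 1/2 > 0 -> no constraint.
  x2: nu = 8 > 0 -> no constraint.
  x3: nu = 7 > 0 -> no constraint.
  x4: nu = 0, mu = 3 > 0 -> violates mu << nu.
  x5: nu = 0, mu = 5/4 > 0 -> violates mu << nu.
The atom(s) x4, x5 violate the condition (nu = 0 but mu > 0). Therefore mu is NOT absolutely continuous w.r.t. nu.

no


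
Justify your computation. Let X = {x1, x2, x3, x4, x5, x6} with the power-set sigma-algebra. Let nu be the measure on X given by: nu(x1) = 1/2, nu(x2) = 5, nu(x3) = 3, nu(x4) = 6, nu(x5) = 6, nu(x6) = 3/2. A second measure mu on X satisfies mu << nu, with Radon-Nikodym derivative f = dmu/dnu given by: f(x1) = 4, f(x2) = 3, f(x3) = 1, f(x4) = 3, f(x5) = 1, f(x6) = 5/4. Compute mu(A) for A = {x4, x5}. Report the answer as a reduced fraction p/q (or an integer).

By the defining property of the Radon-Nikodym derivative, for every measurable set A,
  mu(A) = integral_A f dnu.
Since nu is a discrete measure concentrated on the atoms of X, the integral over A reduces to the sum
  mu(A) = sum_{x in A} f(x) * nu({x}).
Computing each term:
  x4: f(x4) * nu(x4) = 3 * 6 = 18.
  x5: f(x5) * nu(x5) = 1 * 6 = 6.
Summing: mu(A) = 18 + 6 = 24.

24


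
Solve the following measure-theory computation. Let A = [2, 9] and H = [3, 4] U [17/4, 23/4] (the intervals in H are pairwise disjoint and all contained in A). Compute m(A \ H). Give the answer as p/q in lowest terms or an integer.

The ambient interval has length m(A) = 9 - 2 = 7.
Since the holes are disjoint and sit inside A, by finite additivity
  m(H) = sum_i (b_i - a_i), and m(A \ H) = m(A) - m(H).
Computing the hole measures:
  m(H_1) = 4 - 3 = 1.
  m(H_2) = 23/4 - 17/4 = 3/2.
Summed: m(H) = 1 + 3/2 = 5/2.
So m(A \ H) = 7 - 5/2 = 9/2.

9/2


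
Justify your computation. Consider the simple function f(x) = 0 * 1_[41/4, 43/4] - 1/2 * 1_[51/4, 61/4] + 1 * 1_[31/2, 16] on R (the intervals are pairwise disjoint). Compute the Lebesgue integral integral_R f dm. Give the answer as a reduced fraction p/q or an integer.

For a simple function f = sum_i c_i * 1_{A_i} with disjoint A_i,
  integral f dm = sum_i c_i * m(A_i).
Lengths of the A_i:
  m(A_1) = 43/4 - 41/4 = 1/2.
  m(A_2) = 61/4 - 51/4 = 5/2.
  m(A_3) = 16 - 31/2 = 1/2.
Contributions c_i * m(A_i):
  (0) * (1/2) = 0.
  (-1/2) * (5/2) = -5/4.
  (1) * (1/2) = 1/2.
Total: 0 - 5/4 + 1/2 = -3/4.

-3/4


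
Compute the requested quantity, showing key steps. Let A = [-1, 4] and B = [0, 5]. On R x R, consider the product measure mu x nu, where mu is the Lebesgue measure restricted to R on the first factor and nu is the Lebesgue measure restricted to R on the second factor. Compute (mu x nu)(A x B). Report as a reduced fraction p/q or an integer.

For a measurable rectangle A x B, the product measure satisfies
  (mu x nu)(A x B) = mu(A) * nu(B).
  mu(A) = 5.
  nu(B) = 5.
  (mu x nu)(A x B) = 5 * 5 = 25.

25


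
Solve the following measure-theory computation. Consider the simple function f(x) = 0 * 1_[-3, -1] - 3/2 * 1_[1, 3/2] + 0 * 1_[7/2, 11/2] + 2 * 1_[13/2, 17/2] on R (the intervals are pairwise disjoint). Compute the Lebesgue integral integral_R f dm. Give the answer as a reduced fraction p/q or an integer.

For a simple function f = sum_i c_i * 1_{A_i} with disjoint A_i,
  integral f dm = sum_i c_i * m(A_i).
Lengths of the A_i:
  m(A_1) = -1 - (-3) = 2.
  m(A_2) = 3/2 - 1 = 1/2.
  m(A_3) = 11/2 - 7/2 = 2.
  m(A_4) = 17/2 - 13/2 = 2.
Contributions c_i * m(A_i):
  (0) * (2) = 0.
  (-3/2) * (1/2) = -3/4.
  (0) * (2) = 0.
  (2) * (2) = 4.
Total: 0 - 3/4 + 0 + 4 = 13/4.

13/4


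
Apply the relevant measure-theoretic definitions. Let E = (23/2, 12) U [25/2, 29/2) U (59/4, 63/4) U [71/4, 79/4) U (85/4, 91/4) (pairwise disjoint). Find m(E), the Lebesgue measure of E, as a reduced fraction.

For pairwise disjoint intervals, m(union_i I_i) = sum_i m(I_i),
and m is invariant under swapping open/closed endpoints (single points have measure 0).
So m(E) = sum_i (b_i - a_i).
  I_1 has length 12 - 23/2 = 1/2.
  I_2 has length 29/2 - 25/2 = 2.
  I_3 has length 63/4 - 59/4 = 1.
  I_4 has length 79/4 - 71/4 = 2.
  I_5 has length 91/4 - 85/4 = 3/2.
Summing:
  m(E) = 1/2 + 2 + 1 + 2 + 3/2 = 7.

7


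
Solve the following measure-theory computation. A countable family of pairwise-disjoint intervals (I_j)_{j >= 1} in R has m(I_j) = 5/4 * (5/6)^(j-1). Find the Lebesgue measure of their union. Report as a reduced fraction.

By countable additivity of the Lebesgue measure on pairwise disjoint measurable sets,
  m(union_{j >= 1} I_j) = sum_{j >= 1} m(I_j) = sum_{j >= 1} a * r^(j-1),
  with a = 5/4 and r = 5/6.
Since 0 < r = 5/6 < 1, the geometric series converges:
  sum_{j >= 1} a * r^(j-1) = a / (1 - r).
  = 5/4 / (1 - 5/6)
  = 5/4 / (1/6)
  = 15/2.

15/2


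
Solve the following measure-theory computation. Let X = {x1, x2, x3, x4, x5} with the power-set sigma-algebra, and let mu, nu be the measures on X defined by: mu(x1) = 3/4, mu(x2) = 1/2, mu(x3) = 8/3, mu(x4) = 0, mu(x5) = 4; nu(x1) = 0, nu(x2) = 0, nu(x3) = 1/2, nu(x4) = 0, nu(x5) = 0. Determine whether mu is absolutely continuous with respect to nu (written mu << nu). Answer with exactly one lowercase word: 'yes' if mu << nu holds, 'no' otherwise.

mu << nu means: every nu-null measurable set is also mu-null; equivalently, for every atom x, if nu({x}) = 0 then mu({x}) = 0.
Checking each atom:
  x1: nu = 0, mu = 3/4 > 0 -> violates mu << nu.
  x2: nu = 0, mu = 1/2 > 0 -> violates mu << nu.
  x3: nu = 1/2 > 0 -> no constraint.
  x4: nu = 0, mu = 0 -> consistent with mu << nu.
  x5: nu = 0, mu = 4 > 0 -> violates mu << nu.
The atom(s) x1, x2, x5 violate the condition (nu = 0 but mu > 0). Therefore mu is NOT absolutely continuous w.r.t. nu.

no


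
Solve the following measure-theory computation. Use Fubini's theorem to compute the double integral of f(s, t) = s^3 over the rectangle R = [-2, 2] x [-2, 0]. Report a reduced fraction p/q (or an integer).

f(s, t) is a tensor product of a function of s and a function of t, and both factors are bounded continuous (hence Lebesgue integrable) on the rectangle, so Fubini's theorem applies:
  integral_R f d(m x m) = (integral_a1^b1 s^3 ds) * (integral_a2^b2 1 dt).
Inner integral in s: integral_{-2}^{2} s^3 ds = (2^4 - (-2)^4)/4
  = 0.
Inner integral in t: integral_{-2}^{0} 1 dt = (0^1 - (-2)^1)/1
  = 2.
Product: (0) * (2) = 0.

0


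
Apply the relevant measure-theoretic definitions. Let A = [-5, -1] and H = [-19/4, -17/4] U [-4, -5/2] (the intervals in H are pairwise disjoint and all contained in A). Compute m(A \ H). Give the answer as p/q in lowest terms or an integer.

The ambient interval has length m(A) = -1 - (-5) = 4.
Since the holes are disjoint and sit inside A, by finite additivity
  m(H) = sum_i (b_i - a_i), and m(A \ H) = m(A) - m(H).
Computing the hole measures:
  m(H_1) = -17/4 - (-19/4) = 1/2.
  m(H_2) = -5/2 - (-4) = 3/2.
Summed: m(H) = 1/2 + 3/2 = 2.
So m(A \ H) = 4 - 2 = 2.

2


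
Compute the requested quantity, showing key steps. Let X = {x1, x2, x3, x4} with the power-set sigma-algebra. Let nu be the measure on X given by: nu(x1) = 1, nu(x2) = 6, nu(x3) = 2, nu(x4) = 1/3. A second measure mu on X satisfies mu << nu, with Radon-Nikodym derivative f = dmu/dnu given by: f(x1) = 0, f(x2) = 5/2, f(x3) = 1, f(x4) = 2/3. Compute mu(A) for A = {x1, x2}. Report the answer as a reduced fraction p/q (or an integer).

By the defining property of the Radon-Nikodym derivative, for every measurable set A,
  mu(A) = integral_A f dnu.
Since nu is a discrete measure concentrated on the atoms of X, the integral over A reduces to the sum
  mu(A) = sum_{x in A} f(x) * nu({x}).
Computing each term:
  x1: f(x1) * nu(x1) = 0 * 1 = 0.
  x2: f(x2) * nu(x2) = 5/2 * 6 = 15.
Summing: mu(A) = 0 + 15 = 15.

15


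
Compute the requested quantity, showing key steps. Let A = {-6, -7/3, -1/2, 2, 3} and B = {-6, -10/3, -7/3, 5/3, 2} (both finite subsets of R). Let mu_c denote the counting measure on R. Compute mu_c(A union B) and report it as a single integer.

Counting measure on a finite set equals cardinality. By inclusion-exclusion, |A union B| = |A| + |B| - |A cap B|.
|A| = 5, |B| = 5, |A cap B| = 3.
So mu_c(A union B) = 5 + 5 - 3 = 7.

7


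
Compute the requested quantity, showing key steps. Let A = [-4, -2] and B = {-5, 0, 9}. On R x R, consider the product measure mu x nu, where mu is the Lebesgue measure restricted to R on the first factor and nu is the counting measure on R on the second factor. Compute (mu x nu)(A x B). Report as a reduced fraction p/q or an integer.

For a measurable rectangle A x B, the product measure satisfies
  (mu x nu)(A x B) = mu(A) * nu(B).
  mu(A) = 2.
  nu(B) = 3.
  (mu x nu)(A x B) = 2 * 3 = 6.

6


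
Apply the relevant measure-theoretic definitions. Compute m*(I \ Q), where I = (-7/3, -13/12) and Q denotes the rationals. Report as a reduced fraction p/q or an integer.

The interval I = (-7/3, -13/12) has m(I) = -13/12 - (-7/3) = 5/4 (endpoints are measure-zero, so open/closed/half-open agree). Write I = (I cap Q) u (I \ Q). The rationals in I are countable, so m*(I cap Q) = 0 (cover each rational by intervals whose total length is arbitrarily small). By countable subadditivity m*(I) <= m*(I cap Q) + m*(I \ Q), hence m*(I \ Q) >= m(I) = 5/4. The reverse inequality m*(I \ Q) <= m*(I) = 5/4 is trivial since (I \ Q) is a subset of I. Therefore m*(I \ Q) = 5/4.

5/4


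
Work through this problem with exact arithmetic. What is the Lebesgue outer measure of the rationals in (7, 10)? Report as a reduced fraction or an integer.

The set Q cap (7, 10) is countable (a subset of the countable set Q). Lebesgue outer measure of any countable set is 0: each singleton {q} has m*({q}) = 0, and by countable subadditivity m*(union_k {q_k}) <= sum_k m*({q_k}) = sum_k 0 = 0. The reverse inequality m*(E) >= 0 is automatic. So m*(Q cap (7, 10)) = 0.

0


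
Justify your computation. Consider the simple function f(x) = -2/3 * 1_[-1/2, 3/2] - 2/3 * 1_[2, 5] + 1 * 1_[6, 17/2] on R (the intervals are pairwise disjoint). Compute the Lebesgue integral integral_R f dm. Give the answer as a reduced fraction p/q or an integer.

For a simple function f = sum_i c_i * 1_{A_i} with disjoint A_i,
  integral f dm = sum_i c_i * m(A_i).
Lengths of the A_i:
  m(A_1) = 3/2 - (-1/2) = 2.
  m(A_2) = 5 - 2 = 3.
  m(A_3) = 17/2 - 6 = 5/2.
Contributions c_i * m(A_i):
  (-2/3) * (2) = -4/3.
  (-2/3) * (3) = -2.
  (1) * (5/2) = 5/2.
Total: -4/3 - 2 + 5/2 = -5/6.

-5/6


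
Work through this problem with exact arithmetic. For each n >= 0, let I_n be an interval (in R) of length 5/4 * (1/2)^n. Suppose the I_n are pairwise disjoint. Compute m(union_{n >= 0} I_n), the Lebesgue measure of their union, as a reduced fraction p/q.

By countable additivity of the Lebesgue measure on pairwise disjoint measurable sets,
  m(union_{n >= 0} I_n) = sum_{n >= 0} m(I_n) = sum_{n >= 0} a * r^n,
  with a = 5/4 and r = 1/2.
Since 0 < r = 1/2 < 1, the geometric series converges:
  sum_{n >= 0} a * r^n = a / (1 - r).
  = 5/4 / (1 - 1/2)
  = 5/4 / (1/2)
  = 5/2.

5/2


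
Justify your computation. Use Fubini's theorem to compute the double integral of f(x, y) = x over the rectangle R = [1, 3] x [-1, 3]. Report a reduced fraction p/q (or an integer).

f(x, y) is a tensor product of a function of x and a function of y, and both factors are bounded continuous (hence Lebesgue integrable) on the rectangle, so Fubini's theorem applies:
  integral_R f d(m x m) = (integral_a1^b1 x dx) * (integral_a2^b2 1 dy).
Inner integral in x: integral_{1}^{3} x dx = (3^2 - 1^2)/2
  = 4.
Inner integral in y: integral_{-1}^{3} 1 dy = (3^1 - (-1)^1)/1
  = 4.
Product: (4) * (4) = 16.

16


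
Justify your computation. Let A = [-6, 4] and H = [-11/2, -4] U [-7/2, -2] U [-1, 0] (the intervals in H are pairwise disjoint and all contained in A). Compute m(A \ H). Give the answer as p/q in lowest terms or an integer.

The ambient interval has length m(A) = 4 - (-6) = 10.
Since the holes are disjoint and sit inside A, by finite additivity
  m(H) = sum_i (b_i - a_i), and m(A \ H) = m(A) - m(H).
Computing the hole measures:
  m(H_1) = -4 - (-11/2) = 3/2.
  m(H_2) = -2 - (-7/2) = 3/2.
  m(H_3) = 0 - (-1) = 1.
Summed: m(H) = 3/2 + 3/2 + 1 = 4.
So m(A \ H) = 10 - 4 = 6.

6


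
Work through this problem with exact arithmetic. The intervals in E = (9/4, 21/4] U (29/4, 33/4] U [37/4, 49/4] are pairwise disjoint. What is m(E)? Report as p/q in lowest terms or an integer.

For pairwise disjoint intervals, m(union_i I_i) = sum_i m(I_i),
and m is invariant under swapping open/closed endpoints (single points have measure 0).
So m(E) = sum_i (b_i - a_i).
  I_1 has length 21/4 - 9/4 = 3.
  I_2 has length 33/4 - 29/4 = 1.
  I_3 has length 49/4 - 37/4 = 3.
Summing:
  m(E) = 3 + 1 + 3 = 7.

7


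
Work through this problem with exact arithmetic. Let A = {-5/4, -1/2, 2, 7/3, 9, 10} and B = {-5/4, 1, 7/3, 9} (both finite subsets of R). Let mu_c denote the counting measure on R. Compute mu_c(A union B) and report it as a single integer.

Counting measure on a finite set equals cardinality. By inclusion-exclusion, |A union B| = |A| + |B| - |A cap B|.
|A| = 6, |B| = 4, |A cap B| = 3.
So mu_c(A union B) = 6 + 4 - 3 = 7.

7


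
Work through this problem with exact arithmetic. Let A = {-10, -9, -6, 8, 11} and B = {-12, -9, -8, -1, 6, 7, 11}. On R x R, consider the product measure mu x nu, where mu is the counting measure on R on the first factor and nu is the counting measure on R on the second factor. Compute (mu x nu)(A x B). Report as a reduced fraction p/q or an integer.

For a measurable rectangle A x B, the product measure satisfies
  (mu x nu)(A x B) = mu(A) * nu(B).
  mu(A) = 5.
  nu(B) = 7.
  (mu x nu)(A x B) = 5 * 7 = 35.

35


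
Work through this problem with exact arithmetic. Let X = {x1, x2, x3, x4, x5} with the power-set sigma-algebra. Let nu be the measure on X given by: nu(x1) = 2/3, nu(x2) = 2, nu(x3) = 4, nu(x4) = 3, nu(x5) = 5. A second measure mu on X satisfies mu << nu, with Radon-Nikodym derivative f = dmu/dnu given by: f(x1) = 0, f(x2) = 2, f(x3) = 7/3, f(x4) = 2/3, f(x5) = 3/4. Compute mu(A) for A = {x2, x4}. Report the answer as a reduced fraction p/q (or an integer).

By the defining property of the Radon-Nikodym derivative, for every measurable set A,
  mu(A) = integral_A f dnu.
Since nu is a discrete measure concentrated on the atoms of X, the integral over A reduces to the sum
  mu(A) = sum_{x in A} f(x) * nu({x}).
Computing each term:
  x2: f(x2) * nu(x2) = 2 * 2 = 4.
  x4: f(x4) * nu(x4) = 2/3 * 3 = 2.
Summing: mu(A) = 4 + 2 = 6.

6


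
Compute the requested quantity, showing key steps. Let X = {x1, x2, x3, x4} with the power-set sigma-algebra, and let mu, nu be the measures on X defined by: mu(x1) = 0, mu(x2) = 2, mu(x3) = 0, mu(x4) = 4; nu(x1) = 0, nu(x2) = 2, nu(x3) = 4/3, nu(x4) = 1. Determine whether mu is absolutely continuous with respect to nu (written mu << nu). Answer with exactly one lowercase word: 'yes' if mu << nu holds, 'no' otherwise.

mu << nu means: every nu-null measurable set is also mu-null; equivalently, for every atom x, if nu({x}) = 0 then mu({x}) = 0.
Checking each atom:
  x1: nu = 0, mu = 0 -> consistent with mu << nu.
  x2: nu = 2 > 0 -> no constraint.
  x3: nu = 4/3 > 0 -> no constraint.
  x4: nu = 1 > 0 -> no constraint.
No atom violates the condition. Therefore mu << nu.

yes


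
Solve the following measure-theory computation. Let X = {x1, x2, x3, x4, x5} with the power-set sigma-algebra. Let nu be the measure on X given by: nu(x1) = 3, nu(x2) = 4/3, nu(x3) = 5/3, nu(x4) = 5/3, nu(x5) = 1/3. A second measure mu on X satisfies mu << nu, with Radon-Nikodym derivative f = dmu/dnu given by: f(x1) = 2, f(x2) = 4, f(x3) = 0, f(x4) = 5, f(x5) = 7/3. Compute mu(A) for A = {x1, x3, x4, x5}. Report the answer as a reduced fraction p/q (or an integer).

By the defining property of the Radon-Nikodym derivative, for every measurable set A,
  mu(A) = integral_A f dnu.
Since nu is a discrete measure concentrated on the atoms of X, the integral over A reduces to the sum
  mu(A) = sum_{x in A} f(x) * nu({x}).
Computing each term:
  x1: f(x1) * nu(x1) = 2 * 3 = 6.
  x3: f(x3) * nu(x3) = 0 * 5/3 = 0.
  x4: f(x4) * nu(x4) = 5 * 5/3 = 25/3.
  x5: f(x5) * nu(x5) = 7/3 * 1/3 = 7/9.
Summing: mu(A) = 6 + 0 + 25/3 + 7/9 = 136/9.

136/9


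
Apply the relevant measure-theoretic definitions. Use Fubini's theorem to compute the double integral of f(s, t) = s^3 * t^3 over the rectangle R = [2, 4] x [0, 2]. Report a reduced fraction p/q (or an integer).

f(s, t) is a tensor product of a function of s and a function of t, and both factors are bounded continuous (hence Lebesgue integrable) on the rectangle, so Fubini's theorem applies:
  integral_R f d(m x m) = (integral_a1^b1 s^3 ds) * (integral_a2^b2 t^3 dt).
Inner integral in s: integral_{2}^{4} s^3 ds = (4^4 - 2^4)/4
  = 60.
Inner integral in t: integral_{0}^{2} t^3 dt = (2^4 - 0^4)/4
  = 4.
Product: (60) * (4) = 240.

240


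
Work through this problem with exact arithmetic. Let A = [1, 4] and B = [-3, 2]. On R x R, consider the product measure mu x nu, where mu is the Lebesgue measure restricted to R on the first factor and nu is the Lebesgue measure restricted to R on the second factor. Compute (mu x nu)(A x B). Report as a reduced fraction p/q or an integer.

For a measurable rectangle A x B, the product measure satisfies
  (mu x nu)(A x B) = mu(A) * nu(B).
  mu(A) = 3.
  nu(B) = 5.
  (mu x nu)(A x B) = 3 * 5 = 15.

15


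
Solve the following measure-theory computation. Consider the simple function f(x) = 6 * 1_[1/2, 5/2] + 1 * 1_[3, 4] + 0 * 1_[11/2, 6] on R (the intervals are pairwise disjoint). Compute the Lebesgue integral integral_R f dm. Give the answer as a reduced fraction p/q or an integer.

For a simple function f = sum_i c_i * 1_{A_i} with disjoint A_i,
  integral f dm = sum_i c_i * m(A_i).
Lengths of the A_i:
  m(A_1) = 5/2 - 1/2 = 2.
  m(A_2) = 4 - 3 = 1.
  m(A_3) = 6 - 11/2 = 1/2.
Contributions c_i * m(A_i):
  (6) * (2) = 12.
  (1) * (1) = 1.
  (0) * (1/2) = 0.
Total: 12 + 1 + 0 = 13.

13


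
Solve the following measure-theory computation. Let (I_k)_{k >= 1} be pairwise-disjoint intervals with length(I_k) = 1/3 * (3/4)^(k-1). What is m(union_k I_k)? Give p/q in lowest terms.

By countable additivity of the Lebesgue measure on pairwise disjoint measurable sets,
  m(union_{k >= 1} I_k) = sum_{k >= 1} m(I_k) = sum_{k >= 1} a * r^(k-1),
  with a = 1/3 and r = 3/4.
Since 0 < r = 3/4 < 1, the geometric series converges:
  sum_{k >= 1} a * r^(k-1) = a / (1 - r).
  = 1/3 / (1 - 3/4)
  = 1/3 / (1/4)
  = 4/3.

4/3


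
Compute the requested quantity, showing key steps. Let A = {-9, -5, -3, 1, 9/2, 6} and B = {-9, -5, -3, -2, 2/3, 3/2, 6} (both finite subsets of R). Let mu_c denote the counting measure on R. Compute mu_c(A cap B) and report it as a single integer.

Counting measure on a finite set equals cardinality. mu_c(A cap B) = |A cap B| (elements appearing in both).
Enumerating the elements of A that also lie in B gives 4 element(s).
So mu_c(A cap B) = 4.

4


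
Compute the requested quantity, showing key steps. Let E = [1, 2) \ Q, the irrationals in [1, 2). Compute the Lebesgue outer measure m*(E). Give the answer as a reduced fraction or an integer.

The interval I = [1, 2) has m(I) = 2 - 1 = 1 (endpoints are measure-zero, so open/closed/half-open agree). Write I = (I cap Q) u (I \ Q). The rationals in I are countable, so m*(I cap Q) = 0 (cover each rational by intervals whose total length is arbitrarily small). By countable subadditivity m*(I) <= m*(I cap Q) + m*(I \ Q), hence m*(I \ Q) >= m(I) = 1. The reverse inequality m*(I \ Q) <= m*(I) = 1 is trivial since (I \ Q) is a subset of I. Therefore m*(I \ Q) = 1.

1


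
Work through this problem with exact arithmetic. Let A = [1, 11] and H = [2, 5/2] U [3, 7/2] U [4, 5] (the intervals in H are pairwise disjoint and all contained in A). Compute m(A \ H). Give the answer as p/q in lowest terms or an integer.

The ambient interval has length m(A) = 11 - 1 = 10.
Since the holes are disjoint and sit inside A, by finite additivity
  m(H) = sum_i (b_i - a_i), and m(A \ H) = m(A) - m(H).
Computing the hole measures:
  m(H_1) = 5/2 - 2 = 1/2.
  m(H_2) = 7/2 - 3 = 1/2.
  m(H_3) = 5 - 4 = 1.
Summed: m(H) = 1/2 + 1/2 + 1 = 2.
So m(A \ H) = 10 - 2 = 8.

8


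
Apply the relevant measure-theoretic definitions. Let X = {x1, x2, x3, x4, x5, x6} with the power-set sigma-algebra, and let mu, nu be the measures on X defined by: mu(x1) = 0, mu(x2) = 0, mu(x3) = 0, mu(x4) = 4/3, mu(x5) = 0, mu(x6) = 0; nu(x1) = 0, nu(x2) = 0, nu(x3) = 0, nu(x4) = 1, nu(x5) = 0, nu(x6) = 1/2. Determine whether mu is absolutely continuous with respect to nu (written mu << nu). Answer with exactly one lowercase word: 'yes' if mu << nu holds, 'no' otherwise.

mu << nu means: every nu-null measurable set is also mu-null; equivalently, for every atom x, if nu({x}) = 0 then mu({x}) = 0.
Checking each atom:
  x1: nu = 0, mu = 0 -> consistent with mu << nu.
  x2: nu = 0, mu = 0 -> consistent with mu << nu.
  x3: nu = 0, mu = 0 -> consistent with mu << nu.
  x4: nu = 1 > 0 -> no constraint.
  x5: nu = 0, mu = 0 -> consistent with mu << nu.
  x6: nu = 1/2 > 0 -> no constraint.
No atom violates the condition. Therefore mu << nu.

yes


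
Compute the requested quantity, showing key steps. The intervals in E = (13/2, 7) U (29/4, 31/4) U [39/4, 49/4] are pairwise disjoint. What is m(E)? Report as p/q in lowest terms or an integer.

For pairwise disjoint intervals, m(union_i I_i) = sum_i m(I_i),
and m is invariant under swapping open/closed endpoints (single points have measure 0).
So m(E) = sum_i (b_i - a_i).
  I_1 has length 7 - 13/2 = 1/2.
  I_2 has length 31/4 - 29/4 = 1/2.
  I_3 has length 49/4 - 39/4 = 5/2.
Summing:
  m(E) = 1/2 + 1/2 + 5/2 = 7/2.

7/2


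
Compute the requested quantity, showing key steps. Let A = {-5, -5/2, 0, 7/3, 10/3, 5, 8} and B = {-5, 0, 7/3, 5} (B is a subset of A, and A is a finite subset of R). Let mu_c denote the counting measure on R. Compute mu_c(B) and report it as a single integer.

Counting measure assigns mu_c(E) = |E| (number of elements) when E is finite.
B has 4 element(s), so mu_c(B) = 4.

4


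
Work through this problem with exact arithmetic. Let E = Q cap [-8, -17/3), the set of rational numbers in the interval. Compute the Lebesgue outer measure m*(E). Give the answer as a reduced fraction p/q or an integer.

The set Q cap [-8, -17/3) is countable (a subset of the countable set Q). Lebesgue outer measure of any countable set is 0: each singleton {q} has m*({q}) = 0, and by countable subadditivity m*(union_k {q_k}) <= sum_k m*({q_k}) = sum_k 0 = 0. The reverse inequality m*(E) >= 0 is automatic. So m*(Q cap [-8, -17/3)) = 0.

0


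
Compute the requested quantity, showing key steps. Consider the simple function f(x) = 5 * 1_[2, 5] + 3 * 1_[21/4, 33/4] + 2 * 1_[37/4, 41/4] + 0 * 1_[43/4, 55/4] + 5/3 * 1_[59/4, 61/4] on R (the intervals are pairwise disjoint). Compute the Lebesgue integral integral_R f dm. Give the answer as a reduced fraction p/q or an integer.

For a simple function f = sum_i c_i * 1_{A_i} with disjoint A_i,
  integral f dm = sum_i c_i * m(A_i).
Lengths of the A_i:
  m(A_1) = 5 - 2 = 3.
  m(A_2) = 33/4 - 21/4 = 3.
  m(A_3) = 41/4 - 37/4 = 1.
  m(A_4) = 55/4 - 43/4 = 3.
  m(A_5) = 61/4 - 59/4 = 1/2.
Contributions c_i * m(A_i):
  (5) * (3) = 15.
  (3) * (3) = 9.
  (2) * (1) = 2.
  (0) * (3) = 0.
  (5/3) * (1/2) = 5/6.
Total: 15 + 9 + 2 + 0 + 5/6 = 161/6.

161/6


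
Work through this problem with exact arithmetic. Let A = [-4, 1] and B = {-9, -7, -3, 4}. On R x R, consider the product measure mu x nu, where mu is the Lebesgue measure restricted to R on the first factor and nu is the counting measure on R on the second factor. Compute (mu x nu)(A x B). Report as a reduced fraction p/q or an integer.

For a measurable rectangle A x B, the product measure satisfies
  (mu x nu)(A x B) = mu(A) * nu(B).
  mu(A) = 5.
  nu(B) = 4.
  (mu x nu)(A x B) = 5 * 4 = 20.

20


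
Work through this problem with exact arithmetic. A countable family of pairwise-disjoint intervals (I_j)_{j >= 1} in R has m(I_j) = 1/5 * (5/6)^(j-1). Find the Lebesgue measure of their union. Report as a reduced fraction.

By countable additivity of the Lebesgue measure on pairwise disjoint measurable sets,
  m(union_{j >= 1} I_j) = sum_{j >= 1} m(I_j) = sum_{j >= 1} a * r^(j-1),
  with a = 1/5 and r = 5/6.
Since 0 < r = 5/6 < 1, the geometric series converges:
  sum_{j >= 1} a * r^(j-1) = a / (1 - r).
  = 1/5 / (1 - 5/6)
  = 1/5 / (1/6)
  = 6/5.

6/5


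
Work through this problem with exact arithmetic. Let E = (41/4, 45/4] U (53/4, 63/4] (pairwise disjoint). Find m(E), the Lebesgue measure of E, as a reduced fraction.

For pairwise disjoint intervals, m(union_i I_i) = sum_i m(I_i),
and m is invariant under swapping open/closed endpoints (single points have measure 0).
So m(E) = sum_i (b_i - a_i).
  I_1 has length 45/4 - 41/4 = 1.
  I_2 has length 63/4 - 53/4 = 5/2.
Summing:
  m(E) = 1 + 5/2 = 7/2.

7/2


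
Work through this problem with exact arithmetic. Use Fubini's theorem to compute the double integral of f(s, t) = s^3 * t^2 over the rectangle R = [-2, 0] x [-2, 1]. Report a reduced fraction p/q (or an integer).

f(s, t) is a tensor product of a function of s and a function of t, and both factors are bounded continuous (hence Lebesgue integrable) on the rectangle, so Fubini's theorem applies:
  integral_R f d(m x m) = (integral_a1^b1 s^3 ds) * (integral_a2^b2 t^2 dt).
Inner integral in s: integral_{-2}^{0} s^3 ds = (0^4 - (-2)^4)/4
  = -4.
Inner integral in t: integral_{-2}^{1} t^2 dt = (1^3 - (-2)^3)/3
  = 3.
Product: (-4) * (3) = -12.

-12


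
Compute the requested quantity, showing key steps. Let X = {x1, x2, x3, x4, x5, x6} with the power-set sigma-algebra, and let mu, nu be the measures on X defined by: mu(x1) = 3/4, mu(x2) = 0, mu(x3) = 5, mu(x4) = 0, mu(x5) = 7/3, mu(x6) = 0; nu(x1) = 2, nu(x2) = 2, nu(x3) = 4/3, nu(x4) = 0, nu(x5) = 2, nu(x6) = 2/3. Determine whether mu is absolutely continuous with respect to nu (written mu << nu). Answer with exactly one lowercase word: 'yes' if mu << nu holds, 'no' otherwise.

mu << nu means: every nu-null measurable set is also mu-null; equivalently, for every atom x, if nu({x}) = 0 then mu({x}) = 0.
Checking each atom:
  x1: nu = 2 > 0 -> no constraint.
  x2: nu = 2 > 0 -> no constraint.
  x3: nu = 4/3 > 0 -> no constraint.
  x4: nu = 0, mu = 0 -> consistent with mu << nu.
  x5: nu = 2 > 0 -> no constraint.
  x6: nu = 2/3 > 0 -> no constraint.
No atom violates the condition. Therefore mu << nu.

yes


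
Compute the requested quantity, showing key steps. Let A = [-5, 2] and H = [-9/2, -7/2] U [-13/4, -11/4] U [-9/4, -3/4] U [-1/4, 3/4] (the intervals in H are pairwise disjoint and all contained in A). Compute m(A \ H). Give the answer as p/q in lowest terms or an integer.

The ambient interval has length m(A) = 2 - (-5) = 7.
Since the holes are disjoint and sit inside A, by finite additivity
  m(H) = sum_i (b_i - a_i), and m(A \ H) = m(A) - m(H).
Computing the hole measures:
  m(H_1) = -7/2 - (-9/2) = 1.
  m(H_2) = -11/4 - (-13/4) = 1/2.
  m(H_3) = -3/4 - (-9/4) = 3/2.
  m(H_4) = 3/4 - (-1/4) = 1.
Summed: m(H) = 1 + 1/2 + 3/2 + 1 = 4.
So m(A \ H) = 7 - 4 = 3.

3


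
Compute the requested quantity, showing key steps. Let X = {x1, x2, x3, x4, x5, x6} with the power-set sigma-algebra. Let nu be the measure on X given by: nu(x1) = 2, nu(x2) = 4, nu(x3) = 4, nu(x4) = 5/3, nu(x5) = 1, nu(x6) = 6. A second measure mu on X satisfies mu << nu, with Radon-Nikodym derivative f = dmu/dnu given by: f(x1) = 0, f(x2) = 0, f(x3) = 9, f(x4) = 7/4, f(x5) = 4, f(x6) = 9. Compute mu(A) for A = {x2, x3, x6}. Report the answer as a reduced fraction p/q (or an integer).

By the defining property of the Radon-Nikodym derivative, for every measurable set A,
  mu(A) = integral_A f dnu.
Since nu is a discrete measure concentrated on the atoms of X, the integral over A reduces to the sum
  mu(A) = sum_{x in A} f(x) * nu({x}).
Computing each term:
  x2: f(x2) * nu(x2) = 0 * 4 = 0.
  x3: f(x3) * nu(x3) = 9 * 4 = 36.
  x6: f(x6) * nu(x6) = 9 * 6 = 54.
Summing: mu(A) = 0 + 36 + 54 = 90.

90


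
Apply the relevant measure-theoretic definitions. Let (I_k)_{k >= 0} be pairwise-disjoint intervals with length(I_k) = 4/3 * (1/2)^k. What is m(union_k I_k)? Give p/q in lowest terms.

By countable additivity of the Lebesgue measure on pairwise disjoint measurable sets,
  m(union_{k >= 0} I_k) = sum_{k >= 0} m(I_k) = sum_{k >= 0} a * r^k,
  with a = 4/3 and r = 1/2.
Since 0 < r = 1/2 < 1, the geometric series converges:
  sum_{k >= 0} a * r^k = a / (1 - r).
  = 4/3 / (1 - 1/2)
  = 4/3 / (1/2)
  = 8/3.

8/3


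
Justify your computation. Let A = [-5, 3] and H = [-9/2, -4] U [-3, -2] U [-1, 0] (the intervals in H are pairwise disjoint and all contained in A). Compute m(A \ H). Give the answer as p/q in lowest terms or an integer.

The ambient interval has length m(A) = 3 - (-5) = 8.
Since the holes are disjoint and sit inside A, by finite additivity
  m(H) = sum_i (b_i - a_i), and m(A \ H) = m(A) - m(H).
Computing the hole measures:
  m(H_1) = -4 - (-9/2) = 1/2.
  m(H_2) = -2 - (-3) = 1.
  m(H_3) = 0 - (-1) = 1.
Summed: m(H) = 1/2 + 1 + 1 = 5/2.
So m(A \ H) = 8 - 5/2 = 11/2.

11/2


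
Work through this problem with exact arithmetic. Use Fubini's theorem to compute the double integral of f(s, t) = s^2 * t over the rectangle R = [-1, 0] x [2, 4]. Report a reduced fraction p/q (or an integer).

f(s, t) is a tensor product of a function of s and a function of t, and both factors are bounded continuous (hence Lebesgue integrable) on the rectangle, so Fubini's theorem applies:
  integral_R f d(m x m) = (integral_a1^b1 s^2 ds) * (integral_a2^b2 t dt).
Inner integral in s: integral_{-1}^{0} s^2 ds = (0^3 - (-1)^3)/3
  = 1/3.
Inner integral in t: integral_{2}^{4} t dt = (4^2 - 2^2)/2
  = 6.
Product: (1/3) * (6) = 2.

2


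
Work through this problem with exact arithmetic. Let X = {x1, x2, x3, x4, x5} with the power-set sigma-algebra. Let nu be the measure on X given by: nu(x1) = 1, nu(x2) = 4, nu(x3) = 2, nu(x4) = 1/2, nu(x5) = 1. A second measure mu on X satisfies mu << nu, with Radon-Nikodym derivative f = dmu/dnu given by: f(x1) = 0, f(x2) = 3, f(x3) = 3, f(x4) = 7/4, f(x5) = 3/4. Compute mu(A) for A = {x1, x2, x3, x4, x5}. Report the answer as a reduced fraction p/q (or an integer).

By the defining property of the Radon-Nikodym derivative, for every measurable set A,
  mu(A) = integral_A f dnu.
Since nu is a discrete measure concentrated on the atoms of X, the integral over A reduces to the sum
  mu(A) = sum_{x in A} f(x) * nu({x}).
Computing each term:
  x1: f(x1) * nu(x1) = 0 * 1 = 0.
  x2: f(x2) * nu(x2) = 3 * 4 = 12.
  x3: f(x3) * nu(x3) = 3 * 2 = 6.
  x4: f(x4) * nu(x4) = 7/4 * 1/2 = 7/8.
  x5: f(x5) * nu(x5) = 3/4 * 1 = 3/4.
Summing: mu(A) = 0 + 12 + 6 + 7/8 + 3/4 = 157/8.

157/8


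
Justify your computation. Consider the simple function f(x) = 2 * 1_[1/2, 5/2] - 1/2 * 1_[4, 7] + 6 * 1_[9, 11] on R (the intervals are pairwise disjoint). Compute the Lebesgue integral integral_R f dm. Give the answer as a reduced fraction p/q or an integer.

For a simple function f = sum_i c_i * 1_{A_i} with disjoint A_i,
  integral f dm = sum_i c_i * m(A_i).
Lengths of the A_i:
  m(A_1) = 5/2 - 1/2 = 2.
  m(A_2) = 7 - 4 = 3.
  m(A_3) = 11 - 9 = 2.
Contributions c_i * m(A_i):
  (2) * (2) = 4.
  (-1/2) * (3) = -3/2.
  (6) * (2) = 12.
Total: 4 - 3/2 + 12 = 29/2.

29/2


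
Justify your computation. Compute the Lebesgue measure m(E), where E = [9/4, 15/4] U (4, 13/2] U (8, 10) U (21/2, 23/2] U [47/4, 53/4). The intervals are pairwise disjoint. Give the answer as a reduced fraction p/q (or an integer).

For pairwise disjoint intervals, m(union_i I_i) = sum_i m(I_i),
and m is invariant under swapping open/closed endpoints (single points have measure 0).
So m(E) = sum_i (b_i - a_i).
  I_1 has length 15/4 - 9/4 = 3/2.
  I_2 has length 13/2 - 4 = 5/2.
  I_3 has length 10 - 8 = 2.
  I_4 has length 23/2 - 21/2 = 1.
  I_5 has length 53/4 - 47/4 = 3/2.
Summing:
  m(E) = 3/2 + 5/2 + 2 + 1 + 3/2 = 17/2.

17/2


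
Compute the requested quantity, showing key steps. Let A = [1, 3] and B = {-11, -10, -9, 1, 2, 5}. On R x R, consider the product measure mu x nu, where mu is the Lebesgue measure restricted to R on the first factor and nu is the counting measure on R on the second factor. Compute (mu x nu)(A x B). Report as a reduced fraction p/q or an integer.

For a measurable rectangle A x B, the product measure satisfies
  (mu x nu)(A x B) = mu(A) * nu(B).
  mu(A) = 2.
  nu(B) = 6.
  (mu x nu)(A x B) = 2 * 6 = 12.

12


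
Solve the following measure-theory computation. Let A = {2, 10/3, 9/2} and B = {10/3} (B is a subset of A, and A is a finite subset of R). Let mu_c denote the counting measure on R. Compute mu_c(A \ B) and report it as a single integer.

Counting measure assigns mu_c(E) = |E| (number of elements) when E is finite. For B subset A, A \ B is the set of elements of A not in B, so |A \ B| = |A| - |B|.
|A| = 3, |B| = 1, so mu_c(A \ B) = 3 - 1 = 2.

2


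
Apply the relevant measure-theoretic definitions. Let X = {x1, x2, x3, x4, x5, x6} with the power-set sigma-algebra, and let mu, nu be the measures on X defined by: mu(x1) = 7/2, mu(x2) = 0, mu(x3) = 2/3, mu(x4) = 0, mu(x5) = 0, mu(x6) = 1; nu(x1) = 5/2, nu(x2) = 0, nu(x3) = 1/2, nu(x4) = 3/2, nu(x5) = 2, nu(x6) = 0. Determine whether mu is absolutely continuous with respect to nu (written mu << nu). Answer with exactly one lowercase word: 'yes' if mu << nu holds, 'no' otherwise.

mu << nu means: every nu-null measurable set is also mu-null; equivalently, for every atom x, if nu({x}) = 0 then mu({x}) = 0.
Checking each atom:
  x1: nu = 5/2 > 0 -> no constraint.
  x2: nu = 0, mu = 0 -> consistent with mu << nu.
  x3: nu = 1/2 > 0 -> no constraint.
  x4: nu = 3/2 > 0 -> no constraint.
  x5: nu = 2 > 0 -> no constraint.
  x6: nu = 0, mu = 1 > 0 -> violates mu << nu.
The atom(s) x6 violate the condition (nu = 0 but mu > 0). Therefore mu is NOT absolutely continuous w.r.t. nu.

no


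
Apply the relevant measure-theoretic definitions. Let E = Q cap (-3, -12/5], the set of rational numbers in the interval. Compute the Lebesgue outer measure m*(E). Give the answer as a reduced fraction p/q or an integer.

Q cap (-3, -12/5] is countable; list its elements as q_1, q_2, ... . Fix eps > 0 and cover the k-th point by an interval of length eps * 2^(-k). The cover has total length eps * sum_{k>=1} 2^(-k) = eps, so by definition of outer measure m*(Q cap (-3, -12/5]) <= eps. Since eps was arbitrary and m* >= 0, the outer measure is 0.

0


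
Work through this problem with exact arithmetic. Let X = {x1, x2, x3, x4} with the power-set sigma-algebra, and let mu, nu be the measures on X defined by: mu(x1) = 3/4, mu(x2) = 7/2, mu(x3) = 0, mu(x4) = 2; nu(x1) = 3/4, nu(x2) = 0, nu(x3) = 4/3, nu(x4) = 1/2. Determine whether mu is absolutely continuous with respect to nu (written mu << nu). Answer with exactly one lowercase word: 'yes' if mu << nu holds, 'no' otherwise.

mu << nu means: every nu-null measurable set is also mu-null; equivalently, for every atom x, if nu({x}) = 0 then mu({x}) = 0.
Checking each atom:
  x1: nu = 3/4 > 0 -> no constraint.
  x2: nu = 0, mu = 7/2 > 0 -> violates mu << nu.
  x3: nu = 4/3 > 0 -> no constraint.
  x4: nu = 1/2 > 0 -> no constraint.
The atom(s) x2 violate the condition (nu = 0 but mu > 0). Therefore mu is NOT absolutely continuous w.r.t. nu.

no


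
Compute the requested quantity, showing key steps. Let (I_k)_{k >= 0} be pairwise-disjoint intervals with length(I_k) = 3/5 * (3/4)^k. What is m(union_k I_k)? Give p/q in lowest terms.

By countable additivity of the Lebesgue measure on pairwise disjoint measurable sets,
  m(union_{k >= 0} I_k) = sum_{k >= 0} m(I_k) = sum_{k >= 0} a * r^k,
  with a = 3/5 and r = 3/4.
Since 0 < r = 3/4 < 1, the geometric series converges:
  sum_{k >= 0} a * r^k = a / (1 - r).
  = 3/5 / (1 - 3/4)
  = 3/5 / (1/4)
  = 12/5.

12/5
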